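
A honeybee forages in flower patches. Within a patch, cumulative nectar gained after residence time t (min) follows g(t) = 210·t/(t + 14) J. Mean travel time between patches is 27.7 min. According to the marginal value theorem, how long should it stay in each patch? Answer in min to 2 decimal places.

19.69 min

Optimal t* satisfies g'(t*) = g(t*)/(T + t*).
g'(t) = 210·14/(t + 14)². Setting 210·14/(t+14)² = 210t/[(t+14)(27.7+t)] gives 14(27.7+t) = t(t+14), so t² = 14×27.7 = 387.8.
t* = √387.8 = 19.69 min.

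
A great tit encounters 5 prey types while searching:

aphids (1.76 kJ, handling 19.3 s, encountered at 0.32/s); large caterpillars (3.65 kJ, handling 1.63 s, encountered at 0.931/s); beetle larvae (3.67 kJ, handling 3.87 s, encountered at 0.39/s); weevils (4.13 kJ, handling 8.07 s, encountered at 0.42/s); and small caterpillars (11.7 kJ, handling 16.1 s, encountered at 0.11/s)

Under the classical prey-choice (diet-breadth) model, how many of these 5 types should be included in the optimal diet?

Rank by E/h (kJ/s): large caterpillars 2.24, beetle larvae 0.948, small caterpillars 0.727, weevils 0.512, aphids 0.0912. Include each in turn until the next type's E/h falls below the running intake rate.
Rate on top 1: 1.35. beetle larvae: 0.948 < 1.35 → exclude; stop.
Optimal diet: large caterpillars — 1 of 5 types.

1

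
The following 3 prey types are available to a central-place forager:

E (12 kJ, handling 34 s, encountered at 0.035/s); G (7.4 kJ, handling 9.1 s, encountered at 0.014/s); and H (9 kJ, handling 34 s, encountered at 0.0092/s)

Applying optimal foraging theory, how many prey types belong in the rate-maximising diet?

3

Rank by E/h (kJ/s): G 0.813, E 0.353, H 0.265. Include each in turn until the next type's E/h falls below the running intake rate.
Rate on top 1: 0.09189. E: 0.353 > 0.09189 → include.
Rate on top 2: 0.2259. H: 0.265 > 0.2259 → include.
Optimal diet: G, E, H — 3 of 3 types.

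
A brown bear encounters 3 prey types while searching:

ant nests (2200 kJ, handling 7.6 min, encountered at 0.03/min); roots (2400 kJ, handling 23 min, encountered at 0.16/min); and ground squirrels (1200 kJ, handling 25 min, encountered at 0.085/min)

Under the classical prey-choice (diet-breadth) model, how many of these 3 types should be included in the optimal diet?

2

E/h in descending order: ant nests 289, roots 104, ground squirrels 48 kJ/min. The optimal diet is the largest prefix of this list for which every included type satisfies E_i/h_i > R on the types above it.
Rate on top 1: 53.75. roots: 104 > 53.75 → include.
Rate on top 2: 91.69. ground squirrels: 48 < 91.69 → exclude; stop.
Optimal diet: ant nests, roots — 2 of 3 types.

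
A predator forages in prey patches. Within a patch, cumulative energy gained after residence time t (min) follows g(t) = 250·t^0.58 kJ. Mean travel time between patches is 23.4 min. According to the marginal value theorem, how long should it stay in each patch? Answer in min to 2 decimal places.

By the marginal value theorem, leave when the instantaneous gain rate g'(t) equals the habitat-wide average g(t)/(T + t).
g'(t) = 0.58·250·t^-0.42. Setting 0.58·250·t^-0.42 = 250·t^0.58/(23.4+t) gives 0.58(23.4+t) = t, so 0.42·t = 0.58×23.4.
t* = 0.58×23.4/0.42 = 32.31 min.

32.31 min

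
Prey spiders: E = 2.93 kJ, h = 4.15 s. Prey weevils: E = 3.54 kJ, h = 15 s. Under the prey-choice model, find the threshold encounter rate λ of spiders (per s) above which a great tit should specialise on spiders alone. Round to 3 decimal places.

The zero-one rule: include weevils iff E₂/h₂ > λE₁/(1+λh₁). Equality gives the switch point.
λE₁h₂ = E₂ + λE₂h₁ ⇒ λ = E₂/(E₁h₂ − E₂h₁) = 3.54/(43.95 − 14.69) = 0.121 per s.

0.121 per s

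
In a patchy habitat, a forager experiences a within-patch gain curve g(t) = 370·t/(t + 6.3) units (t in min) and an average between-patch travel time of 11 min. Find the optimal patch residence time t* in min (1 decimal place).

Optimal t* satisfies g'(t*) = g(t*)/(T + t*).
g'(t) = 370·6.3/(t + 6.3)². Setting 370·6.3/(t+6.3)² = 370t/[(t+6.3)(11+t)] gives 6.3(11+t) = t(t+6.3), so t² = 6.3×11 = 69.3.
t* = √69.3 = 8.325 min.

8.3 min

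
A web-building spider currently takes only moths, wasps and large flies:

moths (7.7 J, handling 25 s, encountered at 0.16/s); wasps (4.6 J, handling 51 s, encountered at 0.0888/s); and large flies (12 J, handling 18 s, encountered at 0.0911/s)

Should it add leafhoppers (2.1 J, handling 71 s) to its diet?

No

Intake rate on the current diet: R = (0.16×7.7 + 0.0888×4.6 + 0.0911×12) / (1 + 0.16×25 + 0.0888×51 + 0.0911×18) = 2.734/11.17 = 0.2448 J/s.
Profitability of leafhoppers: 2.1/71 = 0.02958 J/s.
0.02958 < 0.2448, so adding leafhoppers would lower the average — exclude it.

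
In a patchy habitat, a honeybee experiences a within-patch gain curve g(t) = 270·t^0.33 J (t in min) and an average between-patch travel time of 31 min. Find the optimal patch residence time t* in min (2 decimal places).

15.27 min

By the marginal value theorem, leave when the instantaneous gain rate g'(t) equals the habitat-wide average g(t)/(T + t).
g'(t) = 0.33·270·t^-0.67. Setting 0.33·270·t^-0.67 = 270·t^0.33/(31+t) gives 0.33(31+t) = t, so 0.67·t = 0.33×31.
t* = 0.33×31/0.67 = 15.27 min.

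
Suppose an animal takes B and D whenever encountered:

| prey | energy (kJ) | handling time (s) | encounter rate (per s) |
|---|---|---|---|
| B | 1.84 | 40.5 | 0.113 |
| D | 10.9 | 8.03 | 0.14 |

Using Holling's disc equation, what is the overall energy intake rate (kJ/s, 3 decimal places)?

0.259 kJ/s

Energy encountered per unit search time: 0.113×1.84 + 0.14×10.9 = 1.734 kJ/s.
Handling time per unit search time: 0.113×40.5 + 0.14×8.03 = 5.701.
Rate = 1.734/(1 + 5.701) = 0.2588 kJ/s.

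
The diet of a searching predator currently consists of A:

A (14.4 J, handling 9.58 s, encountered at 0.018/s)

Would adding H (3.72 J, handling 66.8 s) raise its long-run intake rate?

No

Intake rate on the current diet: R = (0.018×14.4) / (1 + 0.018×9.58) = 0.2592/1.172 = 0.2211 J/s.
Profitability of H: 3.72/66.8 = 0.05569 J/s.
0.05569 < 0.2211, so adding H would lower the average — exclude it.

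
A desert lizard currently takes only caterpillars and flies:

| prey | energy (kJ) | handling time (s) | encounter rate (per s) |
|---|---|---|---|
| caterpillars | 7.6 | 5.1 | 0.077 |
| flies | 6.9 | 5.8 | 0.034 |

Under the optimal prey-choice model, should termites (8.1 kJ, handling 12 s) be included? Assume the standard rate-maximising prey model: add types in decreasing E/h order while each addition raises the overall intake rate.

Yes

Intake rate on the current diet: R = (0.077×7.6 + 0.034×6.9) / (1 + 0.077×5.1 + 0.034×5.8) = 0.8198/1.59 = 0.5156 kJ/s.
Profitability of termites: 8.1/12 = 0.675 kJ/s.
Since 0.675 > R, including termites increases the long-run rate.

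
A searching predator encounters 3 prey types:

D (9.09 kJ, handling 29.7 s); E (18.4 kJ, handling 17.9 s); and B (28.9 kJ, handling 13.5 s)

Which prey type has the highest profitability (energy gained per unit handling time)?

Profitability E/h (kJ/s): D = 9.09/29.7 = 0.306, E = 18.4/17.9 = 1.03, B = 28.9/13.5 = 2.14.
Ranked: B > E > D.

B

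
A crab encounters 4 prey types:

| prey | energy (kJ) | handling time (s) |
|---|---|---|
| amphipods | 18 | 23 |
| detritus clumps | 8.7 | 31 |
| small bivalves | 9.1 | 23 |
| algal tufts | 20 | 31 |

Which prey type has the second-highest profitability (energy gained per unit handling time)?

algal tufts

In descending order of E/h:
amphipods: 18/23 = 0.783 kJ/s
algal tufts: 20/31 = 0.645 kJ/s
small bivalves: 9.1/23 = 0.396 kJ/s
detritus clumps: 8.7/31 = 0.281 kJ/s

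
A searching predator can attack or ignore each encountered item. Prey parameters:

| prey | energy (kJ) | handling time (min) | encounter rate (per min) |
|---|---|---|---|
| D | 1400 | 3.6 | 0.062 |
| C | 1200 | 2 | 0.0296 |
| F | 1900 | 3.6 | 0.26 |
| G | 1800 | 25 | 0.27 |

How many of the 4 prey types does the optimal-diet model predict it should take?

3

Rank by E/h (kJ/min): C 600, F 528, D 389, G 72. Include each in turn until the next type's E/h falls below the running intake rate.
Rate on top 1: 33.53. F: 528 > 33.53 → include.
Rate on top 2: 265.4. D: 389 > 265.4 → include.
Rate on top 3: 277.8. G: 72 < 277.8 → exclude; stop.
Optimal diet: C, F, D — 3 of 4 types.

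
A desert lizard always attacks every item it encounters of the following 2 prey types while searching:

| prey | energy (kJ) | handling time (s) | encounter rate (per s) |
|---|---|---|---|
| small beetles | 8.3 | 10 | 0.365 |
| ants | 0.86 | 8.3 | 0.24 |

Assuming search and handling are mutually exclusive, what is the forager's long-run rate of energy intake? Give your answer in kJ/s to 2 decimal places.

0.49 kJ/s

R = (0.365×8.3 + 0.24×0.86) / (1 + 0.365×10 + 0.24×8.3) = 3.236/6.642 = 0.4872 kJ/s.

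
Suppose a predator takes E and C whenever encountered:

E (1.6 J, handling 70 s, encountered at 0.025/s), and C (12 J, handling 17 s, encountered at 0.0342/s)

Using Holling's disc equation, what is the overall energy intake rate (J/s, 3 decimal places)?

0.135 J/s

R = (0.025×1.6 + 0.0342×12) / (1 + 0.025×70 + 0.0342×17) = 0.4504/3.331 = 0.1352 J/s.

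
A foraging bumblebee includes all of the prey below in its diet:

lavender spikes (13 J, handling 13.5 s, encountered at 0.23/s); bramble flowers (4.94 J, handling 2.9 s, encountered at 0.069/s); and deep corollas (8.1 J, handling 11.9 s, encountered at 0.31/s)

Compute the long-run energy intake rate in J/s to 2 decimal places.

Energy encountered per unit search time: 0.23×13 + 0.069×4.94 + 0.31×8.1 = 5.842 J/s.
Handling time per unit search time: 0.23×13.5 + 0.069×2.9 + 0.31×11.9 = 6.994.
Rate = 5.842/(1 + 6.994) = 0.7308 J/s.

0.73 J/s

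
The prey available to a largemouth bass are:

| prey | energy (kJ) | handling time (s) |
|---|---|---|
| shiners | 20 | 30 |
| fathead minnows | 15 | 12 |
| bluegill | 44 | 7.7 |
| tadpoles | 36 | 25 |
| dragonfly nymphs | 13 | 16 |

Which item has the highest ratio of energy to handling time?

bluegill

In descending order of E/h:
bluegill: 44/7.7 = 5.71 kJ/s
tadpoles: 36/25 = 1.44 kJ/s
fathead minnows: 15/12 = 1.25 kJ/s
dragonfly nymphs: 13/16 = 0.812 kJ/s
shiners: 20/30 = 0.667 kJ/s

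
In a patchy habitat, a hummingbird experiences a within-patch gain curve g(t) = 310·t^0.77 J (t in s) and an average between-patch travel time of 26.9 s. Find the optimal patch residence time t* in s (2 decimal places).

90.06 s

By the marginal value theorem, leave when the instantaneous gain rate g'(t) equals the habitat-wide average g(t)/(T + t).
g'(t) = 0.77·310·t^-0.23. Setting 0.77·310·t^-0.23 = 310·t^0.77/(26.9+t) gives 0.77(26.9+t) = t, so 0.23·t = 0.77×26.9.
t* = 0.77×26.9/0.23 = 90.06 s.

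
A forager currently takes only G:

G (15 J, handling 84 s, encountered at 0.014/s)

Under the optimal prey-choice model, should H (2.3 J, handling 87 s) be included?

No

On G alone, R = ΣλE/(1+Σλh) = 0.21/2.176 = 0.09651 J/s.
Profitability of H: 2.3/87 = 0.02644 J/s.
Since 0.02644 < R, time spent handling H is better spent searching.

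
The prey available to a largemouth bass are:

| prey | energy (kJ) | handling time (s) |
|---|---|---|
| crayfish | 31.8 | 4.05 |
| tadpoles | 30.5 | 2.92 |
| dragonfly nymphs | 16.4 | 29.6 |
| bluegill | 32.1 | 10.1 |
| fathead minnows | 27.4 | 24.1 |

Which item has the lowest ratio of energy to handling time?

dragonfly nymphs

In descending order of E/h:
tadpoles: 30.5/2.92 = 10.4 kJ/s
crayfish: 31.8/4.05 = 7.85 kJ/s
bluegill: 32.1/10.1 = 3.18 kJ/s
fathead minnows: 27.4/24.1 = 1.14 kJ/s
dragonfly nymphs: 16.4/29.6 = 0.554 kJ/s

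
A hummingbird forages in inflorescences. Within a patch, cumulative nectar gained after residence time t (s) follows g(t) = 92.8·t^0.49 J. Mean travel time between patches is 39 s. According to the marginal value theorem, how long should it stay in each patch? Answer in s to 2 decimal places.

37.47 s

Optimal t* satisfies g'(t*) = g(t*)/(T + t*).
g'(t) = 0.49·92.8·t^-0.51. Setting 0.49·92.8·t^-0.51 = 92.8·t^0.49/(39+t) gives 0.49(39+t) = t, so 0.51·t = 0.49×39.
t* = 0.49×39/0.51 = 37.47 s.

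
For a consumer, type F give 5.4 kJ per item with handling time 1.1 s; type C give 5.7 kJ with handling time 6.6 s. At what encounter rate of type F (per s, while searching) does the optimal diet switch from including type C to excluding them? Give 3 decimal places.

At the threshold, the rate on type F alone equals the profitability of type C: λ·5.4/(1 + λ·1.1) = 5.7/6.6 = 0.8636.
Rearranging, λ(5.4 − 0.8636×1.1) = 0.8636, so λ = 0.8636/4.45 = 0.1941 per s.

0.194 per s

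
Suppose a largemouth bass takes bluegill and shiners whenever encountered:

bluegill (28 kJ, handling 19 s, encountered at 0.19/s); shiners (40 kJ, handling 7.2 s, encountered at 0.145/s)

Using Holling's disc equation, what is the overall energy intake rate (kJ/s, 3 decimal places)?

1.967 kJ/s

R = (0.19×28 + 0.145×40) / (1 + 0.19×19 + 0.145×7.2) = 11.12/5.654 = 1.967 kJ/s.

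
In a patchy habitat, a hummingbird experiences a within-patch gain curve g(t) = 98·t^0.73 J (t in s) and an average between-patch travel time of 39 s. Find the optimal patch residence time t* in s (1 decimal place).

105.4 s

Maximise g(t)/(T+t): set derivative to zero → g'(t)(T+t) = g(t).
g'(t) = 0.73·98·t^-0.27. Setting 0.73·98·t^-0.27 = 98·t^0.73/(39+t) gives 0.73(39+t) = t, so 0.27·t = 0.73×39.
t* = 0.73×39/0.27 = 105.4 s.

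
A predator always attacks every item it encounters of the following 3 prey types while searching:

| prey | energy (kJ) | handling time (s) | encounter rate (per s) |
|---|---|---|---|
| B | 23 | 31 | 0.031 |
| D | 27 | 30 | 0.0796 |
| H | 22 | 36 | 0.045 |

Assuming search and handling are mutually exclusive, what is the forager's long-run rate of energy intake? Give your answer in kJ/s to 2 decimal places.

0.65 kJ/s

R = Σλ_iE_i / (1 + Σλ_ih_i)
Numerator: 0.031×23 + 0.0796×27 + 0.045×22 = 3.852
Denominator: 1 + 0.031×31 + 0.0796×30 + 0.045×36 = 5.969
R = 3.852/5.969 = 0.6454 kJ/s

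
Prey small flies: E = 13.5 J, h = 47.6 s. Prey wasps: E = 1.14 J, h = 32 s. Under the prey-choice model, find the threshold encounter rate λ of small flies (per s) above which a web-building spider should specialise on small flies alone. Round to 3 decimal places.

0.003 per s

The zero-one rule: include wasps iff E₂/h₂ > λE₁/(1+λh₁). Equality gives the switch point.
λE₁h₂ = E₂ + λE₂h₁ ⇒ λ = E₂/(E₁h₂ − E₂h₁) = 1.14/(432 − 54.26) = 0.003018 per s.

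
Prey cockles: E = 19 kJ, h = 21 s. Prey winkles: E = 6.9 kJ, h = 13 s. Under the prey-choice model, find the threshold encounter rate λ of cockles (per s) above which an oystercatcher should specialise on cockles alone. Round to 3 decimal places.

0.068 per s

Drop winkles once their profitability E₂/h₂ falls below the rate achievable on cockles alone: E₂/h₂ = λE₁/(1 + λh₁).
Solve for λ: λE₁h₂ = E₂(1 + λh₁) → λ(E₁h₂ − E₂h₁) = E₂ → λ = E₂/(E₁h₂ − E₂h₁).
λ = 6.9/(19×13 − 6.9×21) = 6.9/102.1 = 0.06758 per s.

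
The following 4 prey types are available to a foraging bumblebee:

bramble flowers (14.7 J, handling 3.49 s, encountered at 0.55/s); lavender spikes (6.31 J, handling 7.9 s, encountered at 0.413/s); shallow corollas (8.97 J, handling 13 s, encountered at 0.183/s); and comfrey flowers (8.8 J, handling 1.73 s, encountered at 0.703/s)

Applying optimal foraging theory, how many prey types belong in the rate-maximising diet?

Rank by E/h (J/s): comfrey flowers 5.09, bramble flowers 4.21, lavender spikes 0.799, shallow corollas 0.69. Include each in turn until the next type's E/h falls below the running intake rate.
Rate on top 1: 2.791. bramble flowers: 4.21 > 2.791 → include.
Rate on top 2: 3.451. lavender spikes: 0.799 < 3.451 → exclude; stop.
Optimal diet: comfrey flowers, bramble flowers — 2 of 4 types.

2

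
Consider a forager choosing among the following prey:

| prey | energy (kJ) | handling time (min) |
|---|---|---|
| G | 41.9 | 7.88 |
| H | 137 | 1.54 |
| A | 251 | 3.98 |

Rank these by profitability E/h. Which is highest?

H

In descending order of E/h:
H: 137/1.54 = 89 kJ/min
A: 251/3.98 = 63.1 kJ/min
G: 41.9/7.88 = 5.32 kJ/min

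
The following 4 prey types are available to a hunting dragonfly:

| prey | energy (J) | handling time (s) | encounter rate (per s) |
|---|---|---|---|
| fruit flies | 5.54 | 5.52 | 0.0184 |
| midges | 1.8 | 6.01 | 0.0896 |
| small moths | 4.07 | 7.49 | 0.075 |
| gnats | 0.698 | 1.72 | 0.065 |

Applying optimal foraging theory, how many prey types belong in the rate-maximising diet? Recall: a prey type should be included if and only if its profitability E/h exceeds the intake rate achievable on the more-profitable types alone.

4

E/h in descending order: fruit flies 1, small moths 0.543, gnats 0.406, midges 0.3 J/s. The optimal diet is the largest prefix of this list for which every included type satisfies E_i/h_i > R on the types above it.
Rate on top 1: 0.09254. small moths: 0.543 > 0.09254 → include.
Rate on top 2: 0.2448. gnats: 0.406 > 0.2448 → include.
Rate on top 3: 0.2549. midges: 0.3 > 0.2549 → include.
Optimal diet: fruit flies, small moths, gnats, midges — 4 of 4 types.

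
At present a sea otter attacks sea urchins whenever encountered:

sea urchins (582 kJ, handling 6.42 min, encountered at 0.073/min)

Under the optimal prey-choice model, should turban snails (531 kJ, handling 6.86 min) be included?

Yes

Current rate: (0.073×582)/(1 + 0.073×6.42) = 28.93 kJ/min.
turban snails: E/h = 531/6.86 = 77.41 kJ/min.
77.41 > 28.93, so adding turban snails raises the average — include it.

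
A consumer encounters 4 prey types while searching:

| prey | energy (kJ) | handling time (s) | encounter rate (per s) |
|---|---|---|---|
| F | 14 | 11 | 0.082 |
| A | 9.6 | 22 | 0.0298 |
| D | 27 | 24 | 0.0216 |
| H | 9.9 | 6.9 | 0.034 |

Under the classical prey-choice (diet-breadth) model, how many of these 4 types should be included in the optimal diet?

Profitabilities (E/h, kJ/s): H 1.43, F 1.27, D 1.12, A 0.436. Add prey in this order while the next type's profitability exceeds the intake rate on those already taken.
Rate on top 1: 0.2726. F: 1.27 > 0.2726 → include.
Rate on top 2: 0.6948. D: 1.12 > 0.6948 → include.
Rate on top 3: 0.7788. A: 0.436 < 0.7788 → exclude; stop.
Optimal diet: H, F, D — 3 of 4 types.

3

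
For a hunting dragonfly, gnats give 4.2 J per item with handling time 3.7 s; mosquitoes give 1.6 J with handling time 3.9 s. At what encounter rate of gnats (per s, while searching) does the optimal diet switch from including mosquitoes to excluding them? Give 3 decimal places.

The zero-one rule: include mosquitoes iff E₂/h₂ > λE₁/(1+λh₁). Equality gives the switch point.
λE₁h₂ = E₂ + λE₂h₁ ⇒ λ = E₂/(E₁h₂ − E₂h₁) = 1.6/(16.38 − 5.92) = 0.153 per s.

0.153 per s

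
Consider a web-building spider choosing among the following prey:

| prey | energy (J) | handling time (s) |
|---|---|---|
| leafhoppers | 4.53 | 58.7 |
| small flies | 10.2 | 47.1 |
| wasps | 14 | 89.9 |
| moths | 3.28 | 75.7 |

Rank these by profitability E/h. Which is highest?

In descending order of E/h:
small flies: 10.2/47.1 = 0.217 J/s
wasps: 14/89.9 = 0.156 J/s
leafhoppers: 4.53/58.7 = 0.0772 J/s
moths: 3.28/75.7 = 0.0433 J/s

small flies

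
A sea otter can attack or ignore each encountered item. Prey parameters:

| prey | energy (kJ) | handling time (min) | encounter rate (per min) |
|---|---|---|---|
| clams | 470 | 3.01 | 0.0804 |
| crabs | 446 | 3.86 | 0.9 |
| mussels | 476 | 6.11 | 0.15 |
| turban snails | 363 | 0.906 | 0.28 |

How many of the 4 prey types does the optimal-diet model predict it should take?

3

Rank by E/h (kJ/min): turban snails 401, clams 156, crabs 116, mussels 77.9. Include each in turn until the next type's E/h falls below the running intake rate.
Rate on top 1: 81.07. clams: 156 > 81.07 → include.
Rate on top 2: 93.22. crabs: 116 > 93.22 → include.
Rate on top 3: 108.8. mussels: 77.9 < 108.8 → exclude; stop.
Optimal diet: turban snails, clams, crabs — 3 of 4 types.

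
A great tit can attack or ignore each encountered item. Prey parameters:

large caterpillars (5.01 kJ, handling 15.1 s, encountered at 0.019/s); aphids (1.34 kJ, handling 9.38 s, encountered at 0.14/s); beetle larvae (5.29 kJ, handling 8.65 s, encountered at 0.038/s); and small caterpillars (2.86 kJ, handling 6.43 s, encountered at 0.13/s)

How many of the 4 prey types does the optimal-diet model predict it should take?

Rank by E/h (kJ/s): beetle larvae 0.612, small caterpillars 0.445, large caterpillars 0.332, aphids 0.143. Include each in turn until the next type's E/h falls below the running intake rate.
Rate on top 1: 0.1513. small caterpillars: 0.445 > 0.1513 → include.
Rate on top 2: 0.2646. large caterpillars: 0.332 > 0.2646 → include.
Rate on top 3: 0.2725. aphids: 0.143 < 0.2725 → exclude; stop.
Optimal diet: beetle larvae, small caterpillars, large caterpillars — 3 of 4 types.

3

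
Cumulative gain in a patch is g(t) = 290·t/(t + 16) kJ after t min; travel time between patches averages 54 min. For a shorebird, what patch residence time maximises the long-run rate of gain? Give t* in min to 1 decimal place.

By the marginal value theorem, leave when the instantaneous gain rate g'(t) equals the habitat-wide average g(t)/(T + t).
g'(t) = 290·16/(t + 16)². Setting 290·16/(t+16)² = 290t/[(t+16)(54+t)] gives 16(54+t) = t(t+16), so t² = 16×54 = 864.
t* = √864 = 29.39 min.

29.4 min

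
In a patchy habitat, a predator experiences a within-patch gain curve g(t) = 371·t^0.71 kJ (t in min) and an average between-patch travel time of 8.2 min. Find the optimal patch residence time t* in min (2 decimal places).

Optimal t* satisfies g'(t*) = g(t*)/(T + t*).
g'(t) = 0.71·371·t^-0.29. Setting 0.71·371·t^-0.29 = 371·t^0.71/(8.2+t) gives 0.71(8.2+t) = t, so 0.29·t = 0.71×8.2.
t* = 0.71×8.2/0.29 = 20.08 min.

20.08 min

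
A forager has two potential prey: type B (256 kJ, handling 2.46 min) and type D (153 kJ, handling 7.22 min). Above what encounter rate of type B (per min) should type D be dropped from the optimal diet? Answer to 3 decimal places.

Drop type D once their profitability E₂/h₂ falls below the rate achievable on type B alone: E₂/h₂ = λE₁/(1 + λh₁).
Solve for λ: λE₁h₂ = E₂(1 + λh₁) → λ(E₁h₂ − E₂h₁) = E₂ → λ = E₂/(E₁h₂ − E₂h₁).
λ = 153/(256×7.22 − 153×2.46) = 153/1472 = 0.1039 per min.

0.104 per min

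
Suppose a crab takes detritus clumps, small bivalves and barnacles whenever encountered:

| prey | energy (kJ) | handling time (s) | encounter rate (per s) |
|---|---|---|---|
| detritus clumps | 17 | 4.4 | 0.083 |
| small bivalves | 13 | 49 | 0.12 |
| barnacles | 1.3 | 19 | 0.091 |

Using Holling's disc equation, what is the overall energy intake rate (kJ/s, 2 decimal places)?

0.34 kJ/s

R = Σλ_iE_i / (1 + Σλ_ih_i)
Numerator: 0.083×17 + 0.12×13 + 0.091×1.3 = 3.089
Denominator: 1 + 0.083×4.4 + 0.12×49 + 0.091×19 = 8.974
R = 3.089/8.974 = 0.3442 kJ/s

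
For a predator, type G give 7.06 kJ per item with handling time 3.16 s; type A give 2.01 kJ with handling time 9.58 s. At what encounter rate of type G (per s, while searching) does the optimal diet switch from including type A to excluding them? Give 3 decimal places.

At the threshold, the rate on type G alone equals the profitability of type A: λ·7.06/(1 + λ·3.16) = 2.01/9.58 = 0.2098.
Rearranging, λ(7.06 − 0.2098×3.16) = 0.2098, so λ = 0.2098/6.397 = 0.0328 per s.

0.033 per s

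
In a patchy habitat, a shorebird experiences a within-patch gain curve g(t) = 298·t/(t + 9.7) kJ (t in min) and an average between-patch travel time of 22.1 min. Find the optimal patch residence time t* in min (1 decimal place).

Maximise g(t)/(T+t): set derivative to zero → g'(t)(T+t) = g(t).
g'(t) = 298·9.7/(t + 9.7)². Setting 298·9.7/(t+9.7)² = 298t/[(t+9.7)(22.1+t)] gives 9.7(22.1+t) = t(t+9.7), so t² = 9.7×22.1 = 214.4.
t* = √214.4 = 14.64 min.

14.6 min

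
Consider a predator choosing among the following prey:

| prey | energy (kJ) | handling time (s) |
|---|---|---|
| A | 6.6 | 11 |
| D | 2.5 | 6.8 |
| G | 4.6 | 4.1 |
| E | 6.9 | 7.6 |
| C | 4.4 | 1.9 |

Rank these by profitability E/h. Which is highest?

In descending order of E/h:
C: 4.4/1.9 = 2.32 kJ/s
G: 4.6/4.1 = 1.12 kJ/s
E: 6.9/7.6 = 0.908 kJ/s
A: 6.6/11 = 0.6 kJ/s
D: 2.5/6.8 = 0.368 kJ/s

C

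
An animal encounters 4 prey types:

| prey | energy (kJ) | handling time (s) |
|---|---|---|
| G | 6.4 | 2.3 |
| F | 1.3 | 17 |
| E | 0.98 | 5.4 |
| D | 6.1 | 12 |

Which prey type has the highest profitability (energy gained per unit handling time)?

In descending order of E/h:
G: 6.4/2.3 = 2.78 kJ/s
D: 6.1/12 = 0.508 kJ/s
E: 0.98/5.4 = 0.181 kJ/s
F: 1.3/17 = 0.0765 kJ/s

G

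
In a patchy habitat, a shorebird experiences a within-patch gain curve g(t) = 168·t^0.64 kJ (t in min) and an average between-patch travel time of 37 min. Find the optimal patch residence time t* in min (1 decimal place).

Maximise g(t)/(T+t): set derivative to zero → g'(t)(T+t) = g(t).
g'(t) = 0.64·168·t^-0.36. Setting 0.64·168·t^-0.36 = 168·t^0.64/(37+t) gives 0.64(37+t) = t, so 0.36·t = 0.64×37.
t* = 0.64×37/0.36 = 65.78 min.

65.8 min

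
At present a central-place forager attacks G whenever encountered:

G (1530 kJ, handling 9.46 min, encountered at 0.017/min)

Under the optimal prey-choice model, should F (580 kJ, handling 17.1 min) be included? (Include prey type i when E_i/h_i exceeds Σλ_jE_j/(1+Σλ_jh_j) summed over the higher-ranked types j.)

On G alone, R = ΣλE/(1+Σλh) = 26.01/1.161 = 22.41 kJ/min.
F: E/h = 580/17.1 = 33.92 kJ/min.
Since 33.92 > R, including F increases the long-run rate.

Yes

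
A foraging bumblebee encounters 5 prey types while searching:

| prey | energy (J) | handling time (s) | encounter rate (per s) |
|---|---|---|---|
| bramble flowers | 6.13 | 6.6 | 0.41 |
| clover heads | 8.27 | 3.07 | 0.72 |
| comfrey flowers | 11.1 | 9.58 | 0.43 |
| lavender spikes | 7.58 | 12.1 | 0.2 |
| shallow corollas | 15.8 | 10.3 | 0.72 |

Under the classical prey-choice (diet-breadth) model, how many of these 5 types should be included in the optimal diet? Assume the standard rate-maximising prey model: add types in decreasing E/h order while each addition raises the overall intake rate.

E/h in descending order: clover heads 2.69, shallow corollas 1.53, comfrey flowers 1.16, bramble flowers 0.929, lavender spikes 0.626 J/s. The optimal diet is the largest prefix of this list for which every included type satisfies E_i/h_i > R on the types above it.
Rate on top 1: 1.855. shallow corollas: 1.53 < 1.855 → exclude; stop.
Optimal diet: clover heads — 1 of 5 types.

1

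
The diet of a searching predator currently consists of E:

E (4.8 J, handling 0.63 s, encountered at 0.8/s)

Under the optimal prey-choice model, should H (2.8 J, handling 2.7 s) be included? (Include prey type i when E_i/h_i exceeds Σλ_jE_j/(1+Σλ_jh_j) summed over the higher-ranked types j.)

On E alone, R = ΣλE/(1+Σλh) = 3.84/1.504 = 2.553 J/s.
Profitability of H: 2.8/2.7 = 1.037 J/s.
Since 1.037 < R, time spent handling H is better spent searching.

No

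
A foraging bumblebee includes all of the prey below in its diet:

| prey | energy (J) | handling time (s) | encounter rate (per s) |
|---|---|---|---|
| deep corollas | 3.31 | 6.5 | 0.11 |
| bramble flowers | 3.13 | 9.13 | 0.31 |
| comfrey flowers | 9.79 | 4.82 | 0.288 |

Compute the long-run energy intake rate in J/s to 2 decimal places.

R = Σλ_iE_i / (1 + Σλ_ih_i)
Numerator: 0.11×3.31 + 0.31×3.13 + 0.288×9.79 = 4.154
Denominator: 1 + 0.11×6.5 + 0.31×9.13 + 0.288×4.82 = 5.933
R = 4.154/5.933 = 0.7001 J/s

0.70 J/s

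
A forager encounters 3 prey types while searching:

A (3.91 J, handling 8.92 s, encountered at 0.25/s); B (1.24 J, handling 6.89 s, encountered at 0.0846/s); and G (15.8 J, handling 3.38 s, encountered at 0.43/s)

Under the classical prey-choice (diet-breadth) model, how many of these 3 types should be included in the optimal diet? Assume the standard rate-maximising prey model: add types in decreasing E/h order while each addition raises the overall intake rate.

E/h in descending order: G 4.67, A 0.438, B 0.18 J/s. The optimal diet is the largest prefix of this list for which every included type satisfies E_i/h_i > R on the types above it.
Rate on top 1: 2.769. A: 0.438 < 2.769 → exclude; stop.
Optimal diet: G — 1 of 3 types.

1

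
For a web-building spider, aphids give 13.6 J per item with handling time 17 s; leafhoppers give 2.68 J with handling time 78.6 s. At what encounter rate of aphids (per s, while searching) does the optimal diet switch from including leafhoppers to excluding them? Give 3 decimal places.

The zero-one rule: include leafhoppers iff E₂/h₂ > λE₁/(1+λh₁). Equality gives the switch point.
λE₁h₂ = E₂ + λE₂h₁ ⇒ λ = E₂/(E₁h₂ − E₂h₁) = 2.68/(1069 − 45.56) = 0.002619 per s.

0.003 per s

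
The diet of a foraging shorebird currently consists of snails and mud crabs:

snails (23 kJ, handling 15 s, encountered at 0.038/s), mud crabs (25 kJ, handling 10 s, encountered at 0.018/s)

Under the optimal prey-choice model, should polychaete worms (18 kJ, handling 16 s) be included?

Yes

On snails and mud crabs alone, R = ΣλE/(1+Σλh) = 1.324/1.75 = 0.7566 kJ/s.
polychaete worms: E/h = 18/16 = 1.125 kJ/s.
Since 1.125 > R, including polychaete worms increases the long-run rate.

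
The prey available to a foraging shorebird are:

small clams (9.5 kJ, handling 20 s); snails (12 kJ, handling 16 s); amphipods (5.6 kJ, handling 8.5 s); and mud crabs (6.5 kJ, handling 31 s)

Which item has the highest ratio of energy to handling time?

In descending order of E/h:
snails: 12/16 = 0.75 kJ/s
amphipods: 5.6/8.5 = 0.659 kJ/s
small clams: 9.5/20 = 0.475 kJ/s
mud crabs: 6.5/31 = 0.21 kJ/s

snails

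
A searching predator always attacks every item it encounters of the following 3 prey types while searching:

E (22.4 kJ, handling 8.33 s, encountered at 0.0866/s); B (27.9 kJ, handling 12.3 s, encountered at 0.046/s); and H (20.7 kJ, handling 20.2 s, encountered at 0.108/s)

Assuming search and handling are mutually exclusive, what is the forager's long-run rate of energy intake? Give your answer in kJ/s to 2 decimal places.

Energy encountered per unit search time: 0.0866×22.4 + 0.046×27.9 + 0.108×20.7 = 5.459 kJ/s.
Handling time per unit search time: 0.0866×8.33 + 0.046×12.3 + 0.108×20.2 = 3.469.
Rate = 5.459/(1 + 3.469) = 1.222 kJ/s.

1.22 kJ/s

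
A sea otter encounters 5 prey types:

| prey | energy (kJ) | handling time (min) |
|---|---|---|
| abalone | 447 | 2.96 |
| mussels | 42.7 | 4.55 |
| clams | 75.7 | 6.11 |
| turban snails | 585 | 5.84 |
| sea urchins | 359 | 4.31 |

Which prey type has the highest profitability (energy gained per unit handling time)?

In descending order of E/h:
abalone: 447/2.96 = 151 kJ/min
turban snails: 585/5.84 = 100 kJ/min
sea urchins: 359/4.31 = 83.3 kJ/min
clams: 75.7/6.11 = 12.4 kJ/min
mussels: 42.7/4.55 = 9.38 kJ/min

abalone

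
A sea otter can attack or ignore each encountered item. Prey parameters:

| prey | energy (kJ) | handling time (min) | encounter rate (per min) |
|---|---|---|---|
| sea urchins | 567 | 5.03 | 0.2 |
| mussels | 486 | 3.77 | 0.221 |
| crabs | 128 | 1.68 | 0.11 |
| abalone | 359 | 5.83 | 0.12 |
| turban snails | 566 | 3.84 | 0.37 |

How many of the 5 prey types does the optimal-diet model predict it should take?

E/h in descending order: turban snails 147, mussels 129, sea urchins 113, crabs 76.2, abalone 61.6 kJ/min. The optimal diet is the largest prefix of this list for which every included type satisfies E_i/h_i > R on the types above it.
Rate on top 1: 86.51. mussels: 129 > 86.51 → include.
Rate on top 2: 97.37. sea urchins: 113 > 97.37 → include.
Rate on top 3: 101. crabs: 76.2 < 101 → exclude; stop.
Optimal diet: turban snails, mussels, sea urchins — 3 of 5 types.

3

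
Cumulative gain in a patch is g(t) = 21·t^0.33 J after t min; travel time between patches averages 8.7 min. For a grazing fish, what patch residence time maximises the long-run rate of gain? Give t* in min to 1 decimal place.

4.3 min

Optimal t* satisfies g'(t*) = g(t*)/(T + t*).
g'(t) = 0.33·21·t^-0.67. Setting 0.33·21·t^-0.67 = 21·t^0.33/(8.7+t) gives 0.33(8.7+t) = t, so 0.67·t = 0.33×8.7.
t* = 0.33×8.7/0.67 = 4.285 min.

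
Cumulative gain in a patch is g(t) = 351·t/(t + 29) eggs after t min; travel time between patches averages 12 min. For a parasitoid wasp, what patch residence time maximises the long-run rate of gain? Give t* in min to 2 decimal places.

Maximise g(t)/(T+t): set derivative to zero → g'(t)(T+t) = g(t).
g'(t) = 351·29/(t + 29)². Setting 351·29/(t+29)² = 351t/[(t+29)(12+t)] gives 29(12+t) = t(t+29), so t² = 29×12 = 348.
t* = √348 = 18.65 min.

18.65 min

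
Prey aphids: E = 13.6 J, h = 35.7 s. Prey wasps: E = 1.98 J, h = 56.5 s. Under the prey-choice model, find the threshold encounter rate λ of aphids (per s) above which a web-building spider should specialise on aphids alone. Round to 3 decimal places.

0.003 per s

Drop wasps once their profitability E₂/h₂ falls below the rate achievable on aphids alone: E₂/h₂ = λE₁/(1 + λh₁).
Solve for λ: λE₁h₂ = E₂(1 + λh₁) → λ(E₁h₂ − E₂h₁) = E₂ → λ = E₂/(E₁h₂ − E₂h₁).
λ = 1.98/(13.6×56.5 − 1.98×35.7) = 1.98/697.7 = 0.002838 per s.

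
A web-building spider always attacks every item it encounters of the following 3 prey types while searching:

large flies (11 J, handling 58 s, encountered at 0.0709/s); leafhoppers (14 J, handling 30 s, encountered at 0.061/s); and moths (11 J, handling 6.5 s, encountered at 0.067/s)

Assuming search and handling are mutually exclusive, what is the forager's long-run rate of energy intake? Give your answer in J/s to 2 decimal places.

0.32 J/s

R = Σλ_iE_i / (1 + Σλ_ih_i)
Numerator: 0.0709×11 + 0.061×14 + 0.067×11 = 2.371
Denominator: 1 + 0.0709×58 + 0.061×30 + 0.067×6.5 = 7.378
R = 2.371/7.378 = 0.3214 J/s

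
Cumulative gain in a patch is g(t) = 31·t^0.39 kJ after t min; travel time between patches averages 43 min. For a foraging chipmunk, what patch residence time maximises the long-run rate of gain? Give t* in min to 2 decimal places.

27.49 min

Optimal t* satisfies g'(t*) = g(t*)/(T + t*).
g'(t) = 0.39·31·t^-0.61. Setting 0.39·31·t^-0.61 = 31·t^0.39/(43+t) gives 0.39(43+t) = t, so 0.61·t = 0.39×43.
t* = 0.39×43/0.61 = 27.49 min.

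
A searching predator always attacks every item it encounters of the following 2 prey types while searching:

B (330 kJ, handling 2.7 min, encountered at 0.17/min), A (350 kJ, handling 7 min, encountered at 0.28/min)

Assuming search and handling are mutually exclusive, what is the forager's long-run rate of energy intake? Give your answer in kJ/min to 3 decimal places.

R = (0.17×330 + 0.28×350) / (1 + 0.17×2.7 + 0.28×7) = 154.1/3.419 = 45.07 kJ/min.

45.072 kJ/min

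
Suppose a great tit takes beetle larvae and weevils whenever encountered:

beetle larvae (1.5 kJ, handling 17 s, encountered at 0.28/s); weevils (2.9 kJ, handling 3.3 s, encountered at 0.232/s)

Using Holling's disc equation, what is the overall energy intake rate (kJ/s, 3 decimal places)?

R = (0.28×1.5 + 0.232×2.9) / (1 + 0.28×17 + 0.232×3.3) = 1.093/6.526 = 0.1675 kJ/s.

0.167 kJ/s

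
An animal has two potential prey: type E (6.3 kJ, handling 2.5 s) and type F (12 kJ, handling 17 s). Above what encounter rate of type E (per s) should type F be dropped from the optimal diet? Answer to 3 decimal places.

0.156 per s

At the threshold, the rate on type E alone equals the profitability of type F: λ·6.3/(1 + λ·2.5) = 12/17 = 0.7059.
Rearranging, λ(6.3 − 0.7059×2.5) = 0.7059, so λ = 0.7059/4.535 = 0.1556 per s.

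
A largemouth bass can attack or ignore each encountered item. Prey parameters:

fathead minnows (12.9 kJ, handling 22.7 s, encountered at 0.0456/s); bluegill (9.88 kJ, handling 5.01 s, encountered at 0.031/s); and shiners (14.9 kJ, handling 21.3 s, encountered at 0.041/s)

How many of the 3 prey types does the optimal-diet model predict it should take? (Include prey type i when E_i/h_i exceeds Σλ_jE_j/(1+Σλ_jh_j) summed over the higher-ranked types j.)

Rank by E/h (kJ/s): bluegill 1.97, shiners 0.7, fathead minnows 0.568. Include each in turn until the next type's E/h falls below the running intake rate.
Rate on top 1: 0.2651. shiners: 0.7 > 0.2651 → include.
Rate on top 2: 0.4521. fathead minnows: 0.568 > 0.4521 → include.
Optimal diet: bluegill, shiners, fathead minnows — 3 of 3 types.

3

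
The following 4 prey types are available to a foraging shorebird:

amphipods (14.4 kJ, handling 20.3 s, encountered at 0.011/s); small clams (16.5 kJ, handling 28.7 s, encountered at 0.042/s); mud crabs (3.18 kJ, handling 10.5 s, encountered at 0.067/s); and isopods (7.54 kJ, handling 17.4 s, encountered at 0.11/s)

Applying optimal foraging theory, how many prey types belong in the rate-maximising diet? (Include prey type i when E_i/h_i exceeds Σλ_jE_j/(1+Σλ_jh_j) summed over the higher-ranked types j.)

3

Profitabilities (E/h, kJ/s): amphipods 0.709, small clams 0.575, isopods 0.433, mud crabs 0.303. Add prey in this order while the next type's profitability exceeds the intake rate on those already taken.
Rate on top 1: 0.1295. small clams: 0.575 > 0.1295 → include.
Rate on top 2: 0.3506. isopods: 0.433 > 0.3506 → include.
Rate on top 3: 0.387. mud crabs: 0.303 < 0.387 → exclude; stop.
Optimal diet: amphipods, small clams, isopods — 3 of 4 types.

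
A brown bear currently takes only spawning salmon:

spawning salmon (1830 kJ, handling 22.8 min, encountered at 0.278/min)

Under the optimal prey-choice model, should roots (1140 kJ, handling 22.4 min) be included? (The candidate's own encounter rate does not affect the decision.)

Intake rate on the current diet: R = (0.278×1830) / (1 + 0.278×22.8) = 508.7/7.338 = 69.33 kJ/min.
roots: E/h = 1140/22.4 = 50.89 kJ/min.
50.89 < 69.33, so adding roots would lower the average — exclude it.

No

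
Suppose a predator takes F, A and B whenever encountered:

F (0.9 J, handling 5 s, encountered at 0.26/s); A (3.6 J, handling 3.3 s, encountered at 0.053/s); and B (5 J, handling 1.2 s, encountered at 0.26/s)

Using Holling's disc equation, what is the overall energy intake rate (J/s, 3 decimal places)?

0.619 J/s

Energy encountered per unit search time: 0.26×0.9 + 0.053×3.6 + 0.26×5 = 1.725 J/s.
Handling time per unit search time: 0.26×5 + 0.053×3.3 + 0.26×1.2 = 1.787.
Rate = 1.725/(1 + 1.787) = 0.6189 J/s.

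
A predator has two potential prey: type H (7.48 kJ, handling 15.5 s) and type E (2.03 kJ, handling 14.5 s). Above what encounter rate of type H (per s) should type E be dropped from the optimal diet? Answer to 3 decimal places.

0.026 per s

The zero-one rule: include type E iff E₂/h₂ > λE₁/(1+λh₁). Equality gives the switch point.
λE₁h₂ = E₂ + λE₂h₁ ⇒ λ = E₂/(E₁h₂ − E₂h₁) = 2.03/(108.5 − 31.46) = 0.02637 per s.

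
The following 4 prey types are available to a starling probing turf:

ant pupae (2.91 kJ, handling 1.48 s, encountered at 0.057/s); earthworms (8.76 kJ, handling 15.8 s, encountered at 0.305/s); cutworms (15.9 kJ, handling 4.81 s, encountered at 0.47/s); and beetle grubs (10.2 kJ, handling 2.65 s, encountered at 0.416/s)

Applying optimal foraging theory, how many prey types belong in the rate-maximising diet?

2

Profitabilities (E/h, kJ/s): beetle grubs 3.85, cutworms 3.31, ant pupae 1.97, earthworms 0.554. Add prey in this order while the next type's profitability exceeds the intake rate on those already taken.
Rate on top 1: 2.018. cutworms: 3.31 > 2.018 → include.
Rate on top 2: 2.685. ant pupae: 1.97 < 2.685 → exclude; stop.
Optimal diet: beetle grubs, cutworms — 2 of 4 types.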